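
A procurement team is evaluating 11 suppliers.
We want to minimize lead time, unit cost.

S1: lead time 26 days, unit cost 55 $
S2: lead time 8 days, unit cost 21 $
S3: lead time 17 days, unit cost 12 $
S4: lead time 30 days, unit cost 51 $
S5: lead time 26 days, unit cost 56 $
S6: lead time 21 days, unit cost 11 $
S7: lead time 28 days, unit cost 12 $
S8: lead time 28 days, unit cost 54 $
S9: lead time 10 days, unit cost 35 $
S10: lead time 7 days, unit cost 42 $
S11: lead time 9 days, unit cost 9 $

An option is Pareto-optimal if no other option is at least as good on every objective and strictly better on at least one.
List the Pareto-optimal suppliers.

S1: dominated by S2 (lead time 8≤26, unit cost 21≤55).
S2: not dominated.
S3: dominated by S11 (lead time 9≤17, unit cost 9≤12).
S4: dominated by S2 (lead time 8≤30, unit cost 21≤51).
S5: dominated by S1 (lead time 26≤26, unit cost 55≤56).
S6: dominated by S11 (lead time 9≤21, unit cost 9≤11).
S7: dominated by S3 (lead time 17≤28, unit cost 12≤12).
S8: dominated by S2 (lead time 8≤28, unit cost 21≤54).
S9: dominated by S2 (lead time 8≤10, unit cost 21≤35).
S10: not dominated (best lead time).
S11: not dominated (best unit cost).

S2, S10, S11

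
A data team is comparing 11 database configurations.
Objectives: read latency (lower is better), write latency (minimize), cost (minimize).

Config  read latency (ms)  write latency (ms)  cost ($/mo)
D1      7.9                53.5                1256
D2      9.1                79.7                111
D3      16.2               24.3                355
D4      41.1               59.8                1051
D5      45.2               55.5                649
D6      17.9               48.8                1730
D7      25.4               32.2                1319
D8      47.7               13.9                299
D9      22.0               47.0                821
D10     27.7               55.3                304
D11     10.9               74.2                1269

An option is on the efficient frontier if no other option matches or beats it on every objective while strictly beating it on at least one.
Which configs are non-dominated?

D1: not dominated (best read latency).
D2: not dominated (best cost).
D3: not dominated.
D4: dominated by D3 (read latency 16.2≤41.1, write latency 24.3≤59.8, cost 355≤1051).
D5: dominated by D3 (read latency 16.2≤45.2, write latency 24.3≤55.5, cost 355≤649).
D6: dominated by D3 (read latency 16.2≤17.9, write latency 24.3≤48.8, cost 355≤1730).
D7: dominated by D3 (read latency 16.2≤25.4, write latency 24.3≤32.2, cost 355≤1319).
D8: not dominated (best write latency).
D9: dominated by D3 (read latency 16.2≤22.0, write latency 24.3≤47.0, cost 355≤821).
D10: not dominated.
D11: dominated by D1 (read latency 7.9≤10.9, write latency 53.5≤74.2, cost 1256≤1269).

D1, D2, D3, D8, D10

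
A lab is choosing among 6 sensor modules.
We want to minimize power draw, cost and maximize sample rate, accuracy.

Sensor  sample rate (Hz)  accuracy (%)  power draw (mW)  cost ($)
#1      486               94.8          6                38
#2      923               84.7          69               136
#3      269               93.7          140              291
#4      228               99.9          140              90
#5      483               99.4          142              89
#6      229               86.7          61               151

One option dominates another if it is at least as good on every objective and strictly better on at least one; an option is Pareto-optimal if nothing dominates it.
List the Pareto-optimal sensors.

#1: not dominated (best power draw).
#2: not dominated (best sample rate).
#3: dominated by #1 (sample rate 486≥269, accuracy 94.8≥93.7, power draw 6≤140, cost 38≤291).
#4: not dominated (best accuracy).
#5: not dominated.
#6: dominated by #1 (sample rate 486≥229, accuracy 94.8≥86.7, power draw 6≤61, cost 38≤151).

#1, #2, #4, #5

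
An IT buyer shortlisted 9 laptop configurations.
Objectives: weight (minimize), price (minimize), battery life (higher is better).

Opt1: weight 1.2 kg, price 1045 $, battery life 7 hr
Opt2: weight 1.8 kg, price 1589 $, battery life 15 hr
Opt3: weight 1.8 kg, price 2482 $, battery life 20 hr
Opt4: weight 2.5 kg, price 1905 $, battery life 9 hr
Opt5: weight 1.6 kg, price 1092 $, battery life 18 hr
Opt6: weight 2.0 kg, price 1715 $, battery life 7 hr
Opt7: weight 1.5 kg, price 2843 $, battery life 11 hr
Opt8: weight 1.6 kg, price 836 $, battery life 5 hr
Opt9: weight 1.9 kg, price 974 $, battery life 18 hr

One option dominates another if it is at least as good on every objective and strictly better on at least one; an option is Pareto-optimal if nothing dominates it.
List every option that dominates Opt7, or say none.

none

Opt1: worse on battery life (7 vs 11).
Opt2: worse on weight (1.8 vs 1.5).
Opt3: worse on weight (1.8 vs 1.5).
Opt4: worse on weight (2.5 vs 1.5).
Opt5: worse on weight (1.6 vs 1.5).
Opt6: worse on weight (2.0 vs 1.5).
Opt8: worse on weight (1.6 vs 1.5).
Opt9: worse on weight (1.9 vs 1.5).
No option dominates Opt7.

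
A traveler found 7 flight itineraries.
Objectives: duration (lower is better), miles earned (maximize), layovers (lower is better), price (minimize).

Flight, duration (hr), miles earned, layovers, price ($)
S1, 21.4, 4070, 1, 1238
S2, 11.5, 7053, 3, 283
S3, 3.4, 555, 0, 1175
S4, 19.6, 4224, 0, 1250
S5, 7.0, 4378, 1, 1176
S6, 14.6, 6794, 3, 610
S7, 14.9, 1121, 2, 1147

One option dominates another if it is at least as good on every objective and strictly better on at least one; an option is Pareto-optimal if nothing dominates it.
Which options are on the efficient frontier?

S2, S3, S4, S5, S7

S1: dominated by S5 (duration 7.0≤21.4, miles earned 4378≥4070, layovers 1≤1, price 1176≤1238).
S2: not dominated (best miles earned).
S3: not dominated (best duration).
S4: not dominated.
S5: not dominated.
S6: dominated by S2 (duration 11.5≤14.6, miles earned 7053≥6794, layovers 3≤3, price 283≤610).
S7: not dominated.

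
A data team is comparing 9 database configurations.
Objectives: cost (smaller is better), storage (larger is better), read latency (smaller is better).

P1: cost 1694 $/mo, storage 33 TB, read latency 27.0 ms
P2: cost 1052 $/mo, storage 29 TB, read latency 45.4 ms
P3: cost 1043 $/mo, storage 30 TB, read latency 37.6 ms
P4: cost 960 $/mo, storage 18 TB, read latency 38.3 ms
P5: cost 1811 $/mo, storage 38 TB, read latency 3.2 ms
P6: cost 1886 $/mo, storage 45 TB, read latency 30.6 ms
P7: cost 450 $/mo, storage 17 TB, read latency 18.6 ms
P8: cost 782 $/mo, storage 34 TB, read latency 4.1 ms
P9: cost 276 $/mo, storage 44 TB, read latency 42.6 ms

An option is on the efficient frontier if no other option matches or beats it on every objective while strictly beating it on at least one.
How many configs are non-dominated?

5

P1: dominated by P8 (cost 782≤1694, storage 34≥33, read latency 4.1≤27.0).
P2: dominated by P3 (cost 1043≤1052, storage 30≥29, read latency 37.6≤45.4).
P3: dominated by P8 (cost 782≤1043, storage 34≥30, read latency 4.1≤37.6).
P4: dominated by P8 (cost 782≤960, storage 34≥18, read latency 4.1≤38.3).
P5: not dominated (best read latency).
P6: not dominated (best storage).
P7: not dominated.
P8: not dominated.
P9: not dominated (best cost).
Pareto-optimal: P5, P6, P7, P8, P9 → 5.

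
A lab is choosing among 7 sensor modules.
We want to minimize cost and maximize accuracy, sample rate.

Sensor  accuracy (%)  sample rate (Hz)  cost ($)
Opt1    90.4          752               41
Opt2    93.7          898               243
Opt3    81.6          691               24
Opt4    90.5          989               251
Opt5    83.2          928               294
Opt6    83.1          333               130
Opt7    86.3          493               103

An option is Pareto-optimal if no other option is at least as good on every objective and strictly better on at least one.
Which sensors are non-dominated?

Opt1: not dominated.
Opt2: not dominated (best accuracy).
Opt3: not dominated (best cost).
Opt4: not dominated (best sample rate).
Opt5: dominated by Opt4 (accuracy 90.5≥83.2, sample rate 989≥928, cost 251≤294).
Opt6: dominated by Opt1 (accuracy 90.4≥83.1, sample rate 752≥333, cost 41≤130).
Opt7: dominated by Opt1 (accuracy 90.4≥86.3, sample rate 752≥493, cost 41≤103).

Opt1, Opt2, Opt3, Opt4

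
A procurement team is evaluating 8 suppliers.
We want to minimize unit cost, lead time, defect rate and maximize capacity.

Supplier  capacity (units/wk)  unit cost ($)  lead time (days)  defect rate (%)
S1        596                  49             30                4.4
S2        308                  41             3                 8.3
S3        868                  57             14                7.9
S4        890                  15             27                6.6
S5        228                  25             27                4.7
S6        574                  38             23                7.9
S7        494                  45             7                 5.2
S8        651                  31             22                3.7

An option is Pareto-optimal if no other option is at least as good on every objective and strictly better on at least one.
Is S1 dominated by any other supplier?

Yes

S8 vs S1: capacity 651≥596, unit cost 31≤49, lead time 22≤30, defect rate 3.7≤4.4 — S8 is at least as good on every objective and strictly better on at least one, so S8 dominates S1.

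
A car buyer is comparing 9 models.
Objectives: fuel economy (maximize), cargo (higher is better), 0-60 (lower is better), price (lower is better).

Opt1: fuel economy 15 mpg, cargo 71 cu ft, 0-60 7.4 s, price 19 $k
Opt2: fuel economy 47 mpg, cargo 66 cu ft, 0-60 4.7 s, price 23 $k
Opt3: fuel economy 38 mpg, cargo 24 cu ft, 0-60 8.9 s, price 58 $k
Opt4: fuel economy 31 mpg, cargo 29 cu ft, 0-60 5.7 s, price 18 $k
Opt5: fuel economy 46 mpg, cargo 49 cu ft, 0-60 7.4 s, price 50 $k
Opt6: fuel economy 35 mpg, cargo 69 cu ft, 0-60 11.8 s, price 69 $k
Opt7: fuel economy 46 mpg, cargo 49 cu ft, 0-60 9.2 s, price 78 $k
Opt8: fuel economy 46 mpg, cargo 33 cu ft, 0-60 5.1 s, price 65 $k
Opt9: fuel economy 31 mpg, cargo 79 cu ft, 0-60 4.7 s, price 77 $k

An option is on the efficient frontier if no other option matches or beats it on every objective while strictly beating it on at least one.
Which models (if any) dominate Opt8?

Opt2: fuel economy 47≥46, cargo 66≥33, 0-60 4.7≤5.1, price 23≤65 — dominates Opt8.
Others (Opt1, Opt3, Opt4, Opt5, Opt6, Opt7, Opt9) are each worse than Opt8 on at least one objective.

Opt2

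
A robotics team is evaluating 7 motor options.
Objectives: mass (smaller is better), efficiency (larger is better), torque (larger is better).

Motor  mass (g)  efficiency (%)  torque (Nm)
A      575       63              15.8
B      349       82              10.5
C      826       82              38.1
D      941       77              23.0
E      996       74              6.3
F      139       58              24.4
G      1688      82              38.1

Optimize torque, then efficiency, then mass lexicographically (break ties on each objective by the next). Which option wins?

First maximize torque: best is 38.1, kept {C, G}.
Then maximize efficiency: best is 82, kept {C, G}.
Then minimize mass: best is 826, kept {C}.

C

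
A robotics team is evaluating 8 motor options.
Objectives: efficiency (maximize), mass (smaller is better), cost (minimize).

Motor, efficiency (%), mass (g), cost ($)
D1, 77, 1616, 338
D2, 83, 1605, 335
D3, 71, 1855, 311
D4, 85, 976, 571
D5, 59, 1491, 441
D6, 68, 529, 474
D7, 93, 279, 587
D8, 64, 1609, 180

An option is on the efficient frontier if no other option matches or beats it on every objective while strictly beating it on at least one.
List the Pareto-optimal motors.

D1: dominated by D2 (efficiency 83≥77, mass 1605≤1616, cost 335≤338).
D2: not dominated.
D3: not dominated.
D4: not dominated.
D5: not dominated.
D6: not dominated.
D7: not dominated (best efficiency).
D8: not dominated (best cost).

D2, D3, D4, D5, D6, D7, D8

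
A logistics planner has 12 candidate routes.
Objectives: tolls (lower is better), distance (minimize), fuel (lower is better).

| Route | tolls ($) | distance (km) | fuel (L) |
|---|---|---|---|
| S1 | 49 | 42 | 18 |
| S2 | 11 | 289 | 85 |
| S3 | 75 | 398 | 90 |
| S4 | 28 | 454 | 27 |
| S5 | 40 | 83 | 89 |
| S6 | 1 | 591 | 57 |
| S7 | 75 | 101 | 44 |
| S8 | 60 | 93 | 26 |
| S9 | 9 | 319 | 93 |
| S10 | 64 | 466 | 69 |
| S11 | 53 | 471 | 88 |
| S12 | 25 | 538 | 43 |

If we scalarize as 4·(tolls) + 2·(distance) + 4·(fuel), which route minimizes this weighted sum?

S1

S1: 4·49 + 2·42 + 4·18 = 352
S2: 4·11 + 2·289 + 4·85 = 962
S3: 4·75 + 2·398 + 4·90 = 1456
S4: 4·28 + 2·454 + 4·27 = 1128
S5: 4·40 + 2·83 + 4·89 = 682
S6: 4·1 + 2·591 + 4·57 = 1414
S7: 4·75 + 2·101 + 4·44 = 678
S8: 4·60 + 2·93 + 4·26 = 530
S9: 4·9 + 2·319 + 4·93 = 1046
S10: 4·64 + 2·466 + 4·69 = 1464
S11: 4·53 + 2·471 + 4·88 = 1506
S12: 4·25 + 2·538 + 4·43 = 1348
Lowest: S1 at 352.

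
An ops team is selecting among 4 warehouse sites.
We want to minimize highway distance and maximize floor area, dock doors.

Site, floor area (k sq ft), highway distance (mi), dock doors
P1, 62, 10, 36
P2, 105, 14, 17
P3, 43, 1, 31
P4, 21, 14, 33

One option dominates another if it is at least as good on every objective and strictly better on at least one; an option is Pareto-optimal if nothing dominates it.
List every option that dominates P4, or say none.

P1: floor area 62≥21, highway distance 10≤14, dock doors 36≥33 — dominates P4.
Others (P2, P3) are each worse than P4 on at least one objective.

P1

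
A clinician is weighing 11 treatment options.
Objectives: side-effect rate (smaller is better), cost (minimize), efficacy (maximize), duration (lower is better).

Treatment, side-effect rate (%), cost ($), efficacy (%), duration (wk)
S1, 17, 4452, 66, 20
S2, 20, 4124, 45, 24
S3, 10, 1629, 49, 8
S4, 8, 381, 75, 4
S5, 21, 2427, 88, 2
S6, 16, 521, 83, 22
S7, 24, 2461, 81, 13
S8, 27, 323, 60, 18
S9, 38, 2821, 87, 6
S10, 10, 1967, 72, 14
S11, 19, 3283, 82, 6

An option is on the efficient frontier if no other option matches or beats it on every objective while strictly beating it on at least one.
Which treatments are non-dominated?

S4, S5, S6, S8, S11

S1: dominated by S4 (side-effect rate 8≤17, cost 381≤4452, efficacy 75≥66, duration 4≤20).
S2: dominated by S3 (side-effect rate 10≤20, cost 1629≤4124, efficacy 49≥45, duration 8≤24).
S3: dominated by S4 (side-effect rate 8≤10, cost 381≤1629, efficacy 75≥49, duration 4≤8).
S4: not dominated (best side-effect rate).
S5: not dominated (best efficacy).
S6: not dominated.
S7: dominated by S5 (side-effect rate 21≤24, cost 2427≤2461, efficacy 88≥81, duration 2≤13).
S8: not dominated (best cost).
S9: dominated by S5 (side-effect rate 21≤38, cost 2427≤2821, efficacy 88≥87, duration 2≤6).
S10: dominated by S4 (side-effect rate 8≤10, cost 381≤1967, efficacy 75≥72, duration 4≤14).
S11: not dominated.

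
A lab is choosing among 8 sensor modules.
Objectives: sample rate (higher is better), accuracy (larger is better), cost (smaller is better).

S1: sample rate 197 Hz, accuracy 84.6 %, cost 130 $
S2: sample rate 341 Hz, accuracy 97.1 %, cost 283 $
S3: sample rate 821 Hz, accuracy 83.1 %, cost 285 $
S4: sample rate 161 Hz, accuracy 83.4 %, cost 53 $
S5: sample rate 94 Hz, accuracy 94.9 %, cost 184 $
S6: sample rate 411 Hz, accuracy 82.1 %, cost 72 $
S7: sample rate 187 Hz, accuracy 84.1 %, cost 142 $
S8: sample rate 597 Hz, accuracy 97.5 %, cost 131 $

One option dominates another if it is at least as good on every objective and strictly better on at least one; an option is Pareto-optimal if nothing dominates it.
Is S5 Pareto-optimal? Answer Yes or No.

No

S8 vs S5: sample rate 597≥94, accuracy 97.5≥94.9, cost 131≤184 — S8 is at least as good on every objective and strictly better on at least one, so S8 dominates S5.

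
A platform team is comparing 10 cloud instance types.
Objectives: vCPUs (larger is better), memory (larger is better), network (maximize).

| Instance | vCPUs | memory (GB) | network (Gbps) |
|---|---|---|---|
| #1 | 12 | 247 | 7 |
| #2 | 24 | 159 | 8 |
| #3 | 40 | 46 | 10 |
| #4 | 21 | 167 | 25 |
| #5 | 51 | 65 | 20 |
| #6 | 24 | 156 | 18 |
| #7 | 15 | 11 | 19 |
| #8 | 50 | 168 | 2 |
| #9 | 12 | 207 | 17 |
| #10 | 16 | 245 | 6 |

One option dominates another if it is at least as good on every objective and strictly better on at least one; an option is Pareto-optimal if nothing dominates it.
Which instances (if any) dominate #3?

#5: vCPUs 51≥40, memory 65≥46, network 20≥10 — dominates #3.
Others (#1, #2, #4, #6, #7, #8, #9, #10) are each worse than #3 on at least one objective.

#5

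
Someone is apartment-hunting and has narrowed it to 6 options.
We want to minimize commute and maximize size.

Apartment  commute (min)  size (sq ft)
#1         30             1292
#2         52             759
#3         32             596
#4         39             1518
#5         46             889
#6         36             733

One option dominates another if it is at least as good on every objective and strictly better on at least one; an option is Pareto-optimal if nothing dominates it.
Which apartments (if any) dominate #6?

#1

#1: commute 30≤36, size 1292≥733 — dominates #6.
Others (#2, #3, #4, #5) are each worse than #6 on at least one objective.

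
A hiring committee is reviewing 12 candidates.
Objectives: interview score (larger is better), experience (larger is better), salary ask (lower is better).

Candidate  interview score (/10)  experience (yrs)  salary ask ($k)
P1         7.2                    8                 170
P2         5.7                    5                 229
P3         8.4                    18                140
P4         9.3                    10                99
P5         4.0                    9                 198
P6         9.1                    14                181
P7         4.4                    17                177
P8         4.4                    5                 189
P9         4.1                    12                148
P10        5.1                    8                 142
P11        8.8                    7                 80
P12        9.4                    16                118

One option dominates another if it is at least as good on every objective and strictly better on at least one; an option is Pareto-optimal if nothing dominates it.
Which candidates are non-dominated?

P3, P4, P11, P12

P1: dominated by P3 (interview score 8.4≥7.2, experience 18≥8, salary ask 140≤170).
P2: dominated by P1 (interview score 7.2≥5.7, experience 8≥5, salary ask 170≤229).
P3: not dominated (best experience).
P4: not dominated.
P5: dominated by P3 (interview score 8.4≥4.0, experience 18≥9, salary ask 140≤198).
P6: dominated by P12 (interview score 9.4≥9.1, experience 16≥14, salary ask 118≤181).
P7: dominated by P3 (interview score 8.4≥4.4, experience 18≥17, salary ask 140≤177).
P8: dominated by P1 (interview score 7.2≥4.4, experience 8≥5, salary ask 170≤189).
P9: dominated by P3 (interview score 8.4≥4.1, experience 18≥12, salary ask 140≤148).
P10: dominated by P3 (interview score 8.4≥5.1, experience 18≥8, salary ask 140≤142).
P11: not dominated (best salary ask).
P12: not dominated (best interview score).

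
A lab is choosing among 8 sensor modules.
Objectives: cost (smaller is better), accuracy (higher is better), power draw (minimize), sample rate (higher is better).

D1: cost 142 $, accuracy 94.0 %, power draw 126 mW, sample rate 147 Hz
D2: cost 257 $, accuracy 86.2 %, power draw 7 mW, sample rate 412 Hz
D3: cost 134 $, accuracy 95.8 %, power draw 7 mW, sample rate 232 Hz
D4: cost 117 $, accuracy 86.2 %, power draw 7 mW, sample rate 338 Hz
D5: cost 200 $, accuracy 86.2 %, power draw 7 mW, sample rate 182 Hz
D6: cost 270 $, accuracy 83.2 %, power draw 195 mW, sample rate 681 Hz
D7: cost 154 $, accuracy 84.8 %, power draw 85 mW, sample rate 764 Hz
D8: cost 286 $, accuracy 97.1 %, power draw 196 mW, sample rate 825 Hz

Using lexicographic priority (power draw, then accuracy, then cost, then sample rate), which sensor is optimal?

D3

First minimize power draw: best is 7, kept {D2, D3, D4, D5}.
Then maximize accuracy: best is 95.8, kept {D3}.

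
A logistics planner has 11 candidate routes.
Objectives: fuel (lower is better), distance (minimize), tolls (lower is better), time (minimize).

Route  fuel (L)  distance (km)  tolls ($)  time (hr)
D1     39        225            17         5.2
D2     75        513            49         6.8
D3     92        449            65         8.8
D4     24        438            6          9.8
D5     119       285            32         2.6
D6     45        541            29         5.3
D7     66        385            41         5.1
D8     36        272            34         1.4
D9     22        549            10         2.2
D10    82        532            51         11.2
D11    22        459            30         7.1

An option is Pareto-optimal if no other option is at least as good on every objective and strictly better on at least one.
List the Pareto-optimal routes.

D1: not dominated (best distance).
D2: dominated by D1 (fuel 39≤75, distance 225≤513, tolls 17≤49, time 5.2≤6.8).
D3: dominated by D1 (fuel 39≤92, distance 225≤449, tolls 17≤65, time 5.2≤8.8).
D4: not dominated (best tolls).
D5: not dominated.
D6: dominated by D1 (fuel 39≤45, distance 225≤541, tolls 17≤29, time 5.2≤5.3).
D7: dominated by D8 (fuel 36≤66, distance 272≤385, tolls 34≤41, time 1.4≤5.1).
D8: not dominated (best time).
D9: not dominated.
D10: dominated by D1 (fuel 39≤82, distance 225≤532, tolls 17≤51, time 5.2≤11.2).
D11: not dominated.

D1, D4, D5, D8, D9, D11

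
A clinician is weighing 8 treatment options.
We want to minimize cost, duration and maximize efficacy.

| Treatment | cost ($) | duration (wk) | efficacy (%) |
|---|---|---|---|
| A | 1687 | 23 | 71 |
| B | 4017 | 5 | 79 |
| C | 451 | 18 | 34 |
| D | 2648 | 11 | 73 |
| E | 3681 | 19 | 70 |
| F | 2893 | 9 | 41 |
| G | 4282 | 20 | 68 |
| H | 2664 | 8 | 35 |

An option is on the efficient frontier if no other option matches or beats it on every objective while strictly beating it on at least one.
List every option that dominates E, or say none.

D

D: cost 2648≤3681, duration 11≤19, efficacy 73≥70 — dominates E.
Others (A, B, C, F, G, H) are each worse than E on at least one objective.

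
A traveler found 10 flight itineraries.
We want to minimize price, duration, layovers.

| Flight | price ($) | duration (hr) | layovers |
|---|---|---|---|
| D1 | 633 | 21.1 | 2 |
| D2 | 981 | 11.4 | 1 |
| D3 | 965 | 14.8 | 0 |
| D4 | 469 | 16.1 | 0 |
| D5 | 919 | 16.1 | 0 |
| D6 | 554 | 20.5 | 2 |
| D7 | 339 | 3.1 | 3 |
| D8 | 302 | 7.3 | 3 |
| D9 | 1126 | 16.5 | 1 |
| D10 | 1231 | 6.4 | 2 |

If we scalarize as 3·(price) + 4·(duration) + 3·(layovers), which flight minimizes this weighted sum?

D1: 3·633 + 4·21.1 + 3·2 = 1989.4
D2: 3·981 + 4·11.4 + 3·1 = 2991.6
D3: 3·965 + 4·14.8 + 3·0 = 2954.2
D4: 3·469 + 4·16.1 + 3·0 = 1471.4
D5: 3·919 + 4·16.1 + 3·0 = 2821.4
D6: 3·554 + 4·20.5 + 3·2 = 1750.0
D7: 3·339 + 4·3.1 + 3·3 = 1038.4
D8: 3·302 + 4·7.3 + 3·3 = 944.2
D9: 3·1126 + 4·16.5 + 3·1 = 3447.0
D10: 3·1231 + 4·6.4 + 3·2 = 3724.6
Lowest: D8 at 944.2.

D8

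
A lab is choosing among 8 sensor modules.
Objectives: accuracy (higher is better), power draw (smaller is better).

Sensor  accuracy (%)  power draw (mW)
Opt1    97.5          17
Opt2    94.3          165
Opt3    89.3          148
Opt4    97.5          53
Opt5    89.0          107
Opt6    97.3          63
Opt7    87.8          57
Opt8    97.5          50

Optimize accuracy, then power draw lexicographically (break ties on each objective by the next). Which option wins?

First maximize accuracy: best is 97.5, kept {Opt1, Opt4, Opt8}.
Then minimize power draw: best is 17, kept {Opt1}.

Opt1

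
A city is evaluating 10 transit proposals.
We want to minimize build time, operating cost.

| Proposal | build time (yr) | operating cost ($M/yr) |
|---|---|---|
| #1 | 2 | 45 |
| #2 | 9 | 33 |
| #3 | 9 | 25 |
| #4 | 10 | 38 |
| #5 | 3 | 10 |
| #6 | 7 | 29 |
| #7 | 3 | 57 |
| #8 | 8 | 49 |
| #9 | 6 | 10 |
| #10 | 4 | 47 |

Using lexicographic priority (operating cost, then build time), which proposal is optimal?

First minimize operating cost: best is 10, kept {#5, #9}.
Then minimize build time: best is 3, kept {#5}.

#5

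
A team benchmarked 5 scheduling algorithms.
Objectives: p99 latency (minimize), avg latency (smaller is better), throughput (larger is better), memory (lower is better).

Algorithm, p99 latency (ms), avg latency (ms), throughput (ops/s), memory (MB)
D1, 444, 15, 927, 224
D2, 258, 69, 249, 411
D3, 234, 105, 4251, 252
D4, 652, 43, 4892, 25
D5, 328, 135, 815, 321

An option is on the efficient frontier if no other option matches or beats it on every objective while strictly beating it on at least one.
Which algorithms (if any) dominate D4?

none

D1: worse on throughput (927 vs 4892).
D2: worse on avg latency (69 vs 43).
D3: worse on avg latency (105 vs 43).
D5: worse on avg latency (135 vs 43).
No option dominates D4.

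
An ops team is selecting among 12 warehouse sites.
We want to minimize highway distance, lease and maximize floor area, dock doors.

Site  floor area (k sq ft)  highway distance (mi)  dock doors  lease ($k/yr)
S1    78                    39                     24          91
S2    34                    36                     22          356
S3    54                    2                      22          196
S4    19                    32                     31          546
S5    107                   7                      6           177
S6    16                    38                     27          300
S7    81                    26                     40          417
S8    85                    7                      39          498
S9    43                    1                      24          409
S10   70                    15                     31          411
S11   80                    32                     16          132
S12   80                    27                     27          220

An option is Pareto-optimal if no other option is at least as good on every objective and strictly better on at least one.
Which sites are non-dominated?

S1, S3, S5, S7, S8, S9, S10, S11, S12

S1: not dominated (best lease).
S2: dominated by S3 (floor area 54≥34, highway distance 2≤36, dock doors 22≥22, lease 196≤356).
S3: not dominated.
S4: dominated by S7 (floor area 81≥19, highway distance 26≤32, dock doors 40≥31, lease 417≤546).
S5: not dominated (best floor area).
S6: dominated by S12 (floor area 80≥16, highway distance 27≤38, dock doors 27≥27, lease 220≤300).
S7: not dominated (best dock doors).
S8: not dominated.
S9: not dominated (best highway distance).
S10: not dominated.
S11: not dominated.
S12: not dominated.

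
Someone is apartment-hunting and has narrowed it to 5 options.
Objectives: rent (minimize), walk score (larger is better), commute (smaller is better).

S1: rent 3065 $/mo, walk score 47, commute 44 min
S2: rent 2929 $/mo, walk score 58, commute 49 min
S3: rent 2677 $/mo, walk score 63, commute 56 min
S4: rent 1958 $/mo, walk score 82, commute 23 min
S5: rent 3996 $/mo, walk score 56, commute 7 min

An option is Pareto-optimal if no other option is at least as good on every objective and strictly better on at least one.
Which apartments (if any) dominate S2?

S4: rent 1958≤2929, walk score 82≥58, commute 23≤49 — dominates S2.
Others (S1, S3, S5) are each worse than S2 on at least one objective.

S4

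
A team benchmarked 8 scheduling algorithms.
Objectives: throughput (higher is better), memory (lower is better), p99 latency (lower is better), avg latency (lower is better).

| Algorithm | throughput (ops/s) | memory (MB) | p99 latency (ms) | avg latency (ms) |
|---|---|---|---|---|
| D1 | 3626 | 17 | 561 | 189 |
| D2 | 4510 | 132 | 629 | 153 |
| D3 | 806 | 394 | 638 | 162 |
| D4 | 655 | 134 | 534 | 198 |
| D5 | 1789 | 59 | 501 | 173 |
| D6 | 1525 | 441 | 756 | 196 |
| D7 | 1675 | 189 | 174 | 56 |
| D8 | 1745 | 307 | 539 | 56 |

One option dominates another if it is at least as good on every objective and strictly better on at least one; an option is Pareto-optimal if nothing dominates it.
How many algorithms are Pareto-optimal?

5

D1: not dominated (best memory).
D2: not dominated (best throughput).
D3: dominated by D2 (throughput 4510≥806, memory 132≤394, p99 latency 629≤638, avg latency 153≤162).
D4: dominated by D5 (throughput 1789≥655, memory 59≤134, p99 latency 501≤534, avg latency 173≤198).
D5: not dominated.
D6: dominated by D1 (throughput 3626≥1525, memory 17≤441, p99 latency 561≤756, avg latency 189≤196).
D7: not dominated (best p99 latency).
D8: not dominated.
Pareto-optimal: D1, D2, D5, D7, D8 → 5.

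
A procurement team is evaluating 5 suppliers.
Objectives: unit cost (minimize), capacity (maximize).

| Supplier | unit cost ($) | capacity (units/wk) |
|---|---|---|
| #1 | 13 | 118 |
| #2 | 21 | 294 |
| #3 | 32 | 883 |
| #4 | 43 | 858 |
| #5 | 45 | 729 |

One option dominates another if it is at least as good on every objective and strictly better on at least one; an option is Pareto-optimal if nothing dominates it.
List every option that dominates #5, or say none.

#3, #4

#3: unit cost 32≤45, capacity 883≥729 — dominates #5.
#4: unit cost 43≤45, capacity 858≥729 — dominates #5.
Others (#1, #2) are each worse than #5 on at least one objective.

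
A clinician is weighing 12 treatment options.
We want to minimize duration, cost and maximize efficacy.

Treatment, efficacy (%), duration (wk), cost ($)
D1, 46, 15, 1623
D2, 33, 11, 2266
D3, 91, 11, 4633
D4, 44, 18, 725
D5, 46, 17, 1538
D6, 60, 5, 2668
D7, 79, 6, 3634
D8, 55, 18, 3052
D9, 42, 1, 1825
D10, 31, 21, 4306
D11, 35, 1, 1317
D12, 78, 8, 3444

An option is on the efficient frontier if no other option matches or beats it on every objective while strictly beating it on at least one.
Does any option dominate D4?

No

D1: worse on cost (1623 vs 725).
D2: worse on efficacy (33 vs 44).
D3: worse on cost (4633 vs 725).
D5: worse on cost (1538 vs 725).
D6: worse on cost (2668 vs 725).
D7: worse on cost (3634 vs 725).
D8: worse on cost (3052 vs 725).
D9: worse on efficacy (42 vs 44).
D10: worse on efficacy (31 vs 44).
D11: worse on efficacy (35 vs 44).
D12: worse on cost (3444 vs 725).
No option is at least as good as D4 on every objective and strictly better on one.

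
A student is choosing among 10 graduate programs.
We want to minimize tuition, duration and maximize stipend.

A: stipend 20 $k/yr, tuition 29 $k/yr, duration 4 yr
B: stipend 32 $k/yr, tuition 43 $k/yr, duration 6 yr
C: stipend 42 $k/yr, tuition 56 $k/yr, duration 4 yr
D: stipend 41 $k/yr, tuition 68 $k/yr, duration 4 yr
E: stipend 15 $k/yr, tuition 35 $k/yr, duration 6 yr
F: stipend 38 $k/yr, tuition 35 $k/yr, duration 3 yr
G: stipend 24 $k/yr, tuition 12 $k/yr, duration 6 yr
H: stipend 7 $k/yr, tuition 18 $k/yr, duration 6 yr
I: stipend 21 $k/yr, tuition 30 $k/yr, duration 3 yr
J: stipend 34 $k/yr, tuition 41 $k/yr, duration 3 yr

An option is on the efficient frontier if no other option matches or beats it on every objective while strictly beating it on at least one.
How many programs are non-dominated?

5

A: not dominated.
B: dominated by F (stipend 38≥32, tuition 35≤43, duration 3≤6).
C: not dominated (best stipend).
D: dominated by C (stipend 42≥41, tuition 56≤68, duration 4≤4).
E: dominated by A (stipend 20≥15, tuition 29≤35, duration 4≤6).
F: not dominated.
G: not dominated (best tuition).
H: dominated by G (stipend 24≥7, tuition 12≤18, duration 6≤6).
I: not dominated.
J: dominated by F (stipend 38≥34, tuition 35≤41, duration 3≤3).
Pareto-optimal: A, C, F, G, I → 5.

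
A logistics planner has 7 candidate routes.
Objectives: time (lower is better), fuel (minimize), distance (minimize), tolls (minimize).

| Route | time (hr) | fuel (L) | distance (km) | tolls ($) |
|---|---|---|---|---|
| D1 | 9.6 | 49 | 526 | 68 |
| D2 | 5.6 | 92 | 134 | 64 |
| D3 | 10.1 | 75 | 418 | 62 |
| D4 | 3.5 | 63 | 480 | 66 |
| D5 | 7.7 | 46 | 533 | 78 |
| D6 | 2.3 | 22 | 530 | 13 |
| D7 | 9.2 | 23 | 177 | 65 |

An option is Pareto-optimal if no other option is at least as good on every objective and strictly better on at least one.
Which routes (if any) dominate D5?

D6: time 2.3≤7.7, fuel 22≤46, distance 530≤533, tolls 13≤78 — dominates D5.
Others (D1, D2, D3, D4, D7) are each worse than D5 on at least one objective.

D6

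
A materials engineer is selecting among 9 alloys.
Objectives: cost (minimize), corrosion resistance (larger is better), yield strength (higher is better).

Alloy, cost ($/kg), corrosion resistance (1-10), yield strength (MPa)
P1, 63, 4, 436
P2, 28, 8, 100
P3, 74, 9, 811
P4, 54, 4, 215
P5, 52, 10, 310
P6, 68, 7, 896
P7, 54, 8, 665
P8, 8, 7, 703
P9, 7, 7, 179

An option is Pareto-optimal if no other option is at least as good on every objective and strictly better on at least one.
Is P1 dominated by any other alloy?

P7 vs P1: cost 54≤63, corrosion resistance 8≥4, yield strength 665≥436 — P7 is at least as good on every objective and strictly better on at least one, so P7 dominates P1.

Yes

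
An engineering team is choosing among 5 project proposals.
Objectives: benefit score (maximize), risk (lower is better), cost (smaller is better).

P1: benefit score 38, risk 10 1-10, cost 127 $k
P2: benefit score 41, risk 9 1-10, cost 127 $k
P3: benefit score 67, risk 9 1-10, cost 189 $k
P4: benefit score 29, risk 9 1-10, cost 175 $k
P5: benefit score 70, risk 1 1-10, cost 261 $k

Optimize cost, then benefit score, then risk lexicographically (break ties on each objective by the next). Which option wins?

P2

First minimize cost: best is 127, kept {P1, P2}.
Then maximize benefit score: best is 41, kept {P2}.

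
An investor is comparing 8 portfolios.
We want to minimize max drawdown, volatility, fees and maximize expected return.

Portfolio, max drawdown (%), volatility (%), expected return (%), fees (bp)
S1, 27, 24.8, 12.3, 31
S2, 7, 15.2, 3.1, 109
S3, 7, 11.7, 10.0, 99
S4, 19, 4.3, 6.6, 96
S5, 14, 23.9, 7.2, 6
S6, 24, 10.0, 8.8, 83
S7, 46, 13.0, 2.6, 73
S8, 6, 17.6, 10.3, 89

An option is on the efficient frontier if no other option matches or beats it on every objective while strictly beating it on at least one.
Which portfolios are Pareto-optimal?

S1: not dominated (best expected return).
S2: dominated by S3 (max drawdown 7≤7, volatility 11.7≤15.2, expected return 10.0≥3.1, fees 99≤109).
S3: not dominated.
S4: not dominated (best volatility).
S5: not dominated (best fees).
S6: not dominated.
S7: not dominated.
S8: not dominated (best max drawdown).

S1, S3, S4, S5, S6, S7, S8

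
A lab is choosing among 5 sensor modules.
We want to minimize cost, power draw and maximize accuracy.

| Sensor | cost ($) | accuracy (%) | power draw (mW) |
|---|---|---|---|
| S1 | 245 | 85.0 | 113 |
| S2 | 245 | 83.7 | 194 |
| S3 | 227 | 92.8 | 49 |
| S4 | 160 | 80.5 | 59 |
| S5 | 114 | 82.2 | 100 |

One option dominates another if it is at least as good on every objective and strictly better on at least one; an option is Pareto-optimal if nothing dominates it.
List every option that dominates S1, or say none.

S3: cost 227≤245, accuracy 92.8≥85.0, power draw 49≤113 — dominates S1.
Others (S2, S4, S5) are each worse than S1 on at least one objective.

S3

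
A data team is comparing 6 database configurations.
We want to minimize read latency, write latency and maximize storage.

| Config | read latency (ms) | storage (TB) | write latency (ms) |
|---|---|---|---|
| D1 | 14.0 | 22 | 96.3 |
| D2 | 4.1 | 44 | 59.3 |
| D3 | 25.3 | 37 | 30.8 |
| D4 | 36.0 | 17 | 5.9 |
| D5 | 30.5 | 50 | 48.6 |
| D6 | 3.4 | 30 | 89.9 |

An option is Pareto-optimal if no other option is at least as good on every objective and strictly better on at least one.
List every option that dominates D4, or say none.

D1: worse on write latency (96.3 vs 5.9).
D2: worse on write latency (59.3 vs 5.9).
D3: worse on write latency (30.8 vs 5.9).
D5: worse on write latency (48.6 vs 5.9).
D6: worse on write latency (89.9 vs 5.9).
No option dominates D4.

none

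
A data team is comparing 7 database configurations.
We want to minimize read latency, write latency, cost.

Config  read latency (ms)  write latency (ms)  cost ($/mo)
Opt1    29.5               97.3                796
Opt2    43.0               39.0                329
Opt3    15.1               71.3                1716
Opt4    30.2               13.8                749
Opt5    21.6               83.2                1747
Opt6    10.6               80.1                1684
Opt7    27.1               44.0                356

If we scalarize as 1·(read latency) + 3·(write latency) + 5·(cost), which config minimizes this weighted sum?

Opt1: 1·29.5 + 3·97.3 + 5·796 = 4301.4
Opt2: 1·43.0 + 3·39.0 + 5·329 = 1805.0
Opt3: 1·15.1 + 3·71.3 + 5·1716 = 8809.0
Opt4: 1·30.2 + 3·13.8 + 5·749 = 3816.6
Opt5: 1·21.6 + 3·83.2 + 5·1747 = 9006.2
Opt6: 1·10.6 + 3·80.1 + 5·1684 = 8670.9
Opt7: 1·27.1 + 3·44.0 + 5·356 = 1939.1
Lowest: Opt2 at 1805.0.

Opt2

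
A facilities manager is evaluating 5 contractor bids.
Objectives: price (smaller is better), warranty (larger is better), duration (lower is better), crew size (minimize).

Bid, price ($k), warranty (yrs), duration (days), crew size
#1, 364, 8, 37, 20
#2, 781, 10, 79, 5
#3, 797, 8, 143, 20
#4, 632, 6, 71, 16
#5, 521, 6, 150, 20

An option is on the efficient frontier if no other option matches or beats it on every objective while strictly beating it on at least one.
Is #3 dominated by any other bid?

#1 vs #3: price 364≤797, warranty 8≥8, duration 37≤143, crew size 20≤20 — #1 is at least as good on every objective and strictly better on at least one, so #1 dominates #3.

Yes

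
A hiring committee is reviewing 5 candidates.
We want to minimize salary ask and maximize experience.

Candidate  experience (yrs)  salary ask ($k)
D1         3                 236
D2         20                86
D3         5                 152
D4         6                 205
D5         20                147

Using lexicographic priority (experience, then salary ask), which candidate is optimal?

D2

First maximize experience: best is 20, kept {D2, D5}.
Then minimize salary ask: best is 86, kept {D2}.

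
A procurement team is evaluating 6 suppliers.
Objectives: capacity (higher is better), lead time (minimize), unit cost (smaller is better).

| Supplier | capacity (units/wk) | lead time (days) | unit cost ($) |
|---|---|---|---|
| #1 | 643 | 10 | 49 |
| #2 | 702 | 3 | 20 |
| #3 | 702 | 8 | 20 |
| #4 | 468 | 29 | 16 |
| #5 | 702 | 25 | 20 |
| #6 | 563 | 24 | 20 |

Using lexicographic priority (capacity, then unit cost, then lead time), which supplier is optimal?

#2

First maximize capacity: best is 702, kept {#2, #3, #5}.
Then minimize unit cost: best is 20, kept {#2, #3, #5}.
Then minimize lead time: best is 3, kept {#2}.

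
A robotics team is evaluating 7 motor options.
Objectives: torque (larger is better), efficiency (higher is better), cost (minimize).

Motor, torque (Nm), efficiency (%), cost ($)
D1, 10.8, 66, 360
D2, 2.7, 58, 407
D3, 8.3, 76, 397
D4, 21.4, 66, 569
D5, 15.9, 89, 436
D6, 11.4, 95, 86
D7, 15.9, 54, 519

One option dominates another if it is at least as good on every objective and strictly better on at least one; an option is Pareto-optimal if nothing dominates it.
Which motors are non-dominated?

D4, D5, D6

D1: dominated by D6 (torque 11.4≥10.8, efficiency 95≥66, cost 86≤360).
D2: dominated by D1 (torque 10.8≥2.7, efficiency 66≥58, cost 360≤407).
D3: dominated by D6 (torque 11.4≥8.3, efficiency 95≥76, cost 86≤397).
D4: not dominated (best torque).
D5: not dominated.
D6: not dominated (best efficiency).
D7: dominated by D5 (torque 15.9≥15.9, efficiency 89≥54, cost 436≤519).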